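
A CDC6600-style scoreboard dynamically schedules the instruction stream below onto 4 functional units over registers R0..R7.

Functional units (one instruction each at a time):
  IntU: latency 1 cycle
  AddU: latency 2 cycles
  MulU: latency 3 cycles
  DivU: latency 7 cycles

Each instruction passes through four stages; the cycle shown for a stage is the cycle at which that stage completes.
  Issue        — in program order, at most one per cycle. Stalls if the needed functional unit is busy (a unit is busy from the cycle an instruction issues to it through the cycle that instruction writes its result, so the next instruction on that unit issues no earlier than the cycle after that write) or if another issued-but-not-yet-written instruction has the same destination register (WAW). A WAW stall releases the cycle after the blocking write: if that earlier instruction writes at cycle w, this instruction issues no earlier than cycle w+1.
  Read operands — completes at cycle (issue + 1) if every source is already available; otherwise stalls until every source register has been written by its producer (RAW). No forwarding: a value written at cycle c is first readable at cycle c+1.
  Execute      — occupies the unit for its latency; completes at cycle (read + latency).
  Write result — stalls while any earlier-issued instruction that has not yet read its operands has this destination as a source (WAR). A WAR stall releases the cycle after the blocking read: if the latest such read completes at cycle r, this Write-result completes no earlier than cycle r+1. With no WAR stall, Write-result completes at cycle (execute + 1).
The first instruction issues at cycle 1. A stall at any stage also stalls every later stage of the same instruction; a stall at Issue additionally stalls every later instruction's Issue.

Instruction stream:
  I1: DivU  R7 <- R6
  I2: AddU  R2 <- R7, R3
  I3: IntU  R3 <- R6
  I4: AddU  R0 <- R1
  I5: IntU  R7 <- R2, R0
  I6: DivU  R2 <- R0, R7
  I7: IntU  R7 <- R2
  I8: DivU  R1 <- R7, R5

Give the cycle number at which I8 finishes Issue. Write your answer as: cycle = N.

1) issue 1, read 2, done 9, write 10
2) issue 2, read 11, done 13, write 14  <RAW R7: wait I1 write@10>
3) issue 3, read 4, done 5, write 12  <WAR R3: wait I2 read@11>
4) issue 15, read 16, done 18, write 19  <struct: AddU busy until I2 writes@14>
5) issue 16, read 20, done 21, write 22  <RAW R0: wait I4 write@19>
6) issue 17, read 23, done 30, write 31  <RAW R7: wait I5 write@22>
7) issue 23, read 32, done 33, write 34  <struct: IntU busy until I5 writes@22 / RAW R2: wait I6 write@31>
8) issue 32, read 35, done 42, write 43  <struct: DivU busy until I6 writes@31 / RAW R7: wait I7 write@34>

cycle = 32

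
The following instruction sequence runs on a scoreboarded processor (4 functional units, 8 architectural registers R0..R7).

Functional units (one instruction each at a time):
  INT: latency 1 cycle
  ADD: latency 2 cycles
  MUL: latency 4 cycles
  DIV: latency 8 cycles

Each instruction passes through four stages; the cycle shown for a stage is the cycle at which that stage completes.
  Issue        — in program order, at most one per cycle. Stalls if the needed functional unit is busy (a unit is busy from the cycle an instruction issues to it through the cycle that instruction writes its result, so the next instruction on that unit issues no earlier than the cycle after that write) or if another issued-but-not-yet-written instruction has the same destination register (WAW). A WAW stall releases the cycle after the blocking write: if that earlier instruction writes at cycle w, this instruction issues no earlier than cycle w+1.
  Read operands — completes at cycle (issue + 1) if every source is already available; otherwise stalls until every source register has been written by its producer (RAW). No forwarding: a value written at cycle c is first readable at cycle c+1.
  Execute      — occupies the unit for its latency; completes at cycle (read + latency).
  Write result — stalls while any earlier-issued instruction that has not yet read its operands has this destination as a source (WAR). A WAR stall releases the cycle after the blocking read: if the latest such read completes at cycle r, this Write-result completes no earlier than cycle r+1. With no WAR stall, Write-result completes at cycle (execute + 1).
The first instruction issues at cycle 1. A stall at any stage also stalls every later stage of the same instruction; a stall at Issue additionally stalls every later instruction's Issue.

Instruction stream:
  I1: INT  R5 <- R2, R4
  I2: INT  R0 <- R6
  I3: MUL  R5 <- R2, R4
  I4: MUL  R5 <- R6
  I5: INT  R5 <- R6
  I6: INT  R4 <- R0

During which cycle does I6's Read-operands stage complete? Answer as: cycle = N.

cycle = 25

  I1 | 1 | 2 | 3 | 4
  I2 | 5 | 6 | 7 | 8   struct: INT busy until I1 writes@4
  I3 | 6 | 7 | 11 | 12
  I4 | 13 | 14 | 18 | 19   struct: MUL busy until I3 writes@12
  I5 | 20 | 21 | 22 | 23   WAW R5: wait I4 write@19
  I6 | 24 | 25 | 26 | 27   struct: INT busy until I5 writes@23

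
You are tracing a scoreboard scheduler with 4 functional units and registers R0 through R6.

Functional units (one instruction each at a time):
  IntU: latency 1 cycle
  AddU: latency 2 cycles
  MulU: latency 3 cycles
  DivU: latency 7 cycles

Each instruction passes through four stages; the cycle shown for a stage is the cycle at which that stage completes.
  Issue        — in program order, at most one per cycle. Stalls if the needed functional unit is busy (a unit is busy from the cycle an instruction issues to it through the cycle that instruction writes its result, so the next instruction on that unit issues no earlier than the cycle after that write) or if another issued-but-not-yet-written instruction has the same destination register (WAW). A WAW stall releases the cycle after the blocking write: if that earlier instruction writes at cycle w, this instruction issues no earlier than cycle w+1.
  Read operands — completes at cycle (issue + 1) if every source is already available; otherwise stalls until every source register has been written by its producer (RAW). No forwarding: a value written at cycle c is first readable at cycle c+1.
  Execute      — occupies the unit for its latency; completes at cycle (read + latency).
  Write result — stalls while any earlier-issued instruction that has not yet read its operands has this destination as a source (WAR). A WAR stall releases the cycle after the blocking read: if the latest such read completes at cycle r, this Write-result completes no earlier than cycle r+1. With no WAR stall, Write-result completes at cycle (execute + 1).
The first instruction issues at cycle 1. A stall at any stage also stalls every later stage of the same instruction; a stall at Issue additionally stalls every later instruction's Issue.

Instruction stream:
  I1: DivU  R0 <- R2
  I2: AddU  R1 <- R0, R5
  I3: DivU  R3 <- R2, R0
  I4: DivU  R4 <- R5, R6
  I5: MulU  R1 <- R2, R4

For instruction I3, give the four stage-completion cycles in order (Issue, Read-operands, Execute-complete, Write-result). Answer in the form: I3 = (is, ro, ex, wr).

  I1 | 1 | 2 | 9 | 10
  I2 | 2 | 11 | 13 | 14   RAW R0: wait I1 write@10
  I3 | 11 | 12 | 19 | 20   struct: DivU busy until I1 writes@10
  I4 | 21 | 22 | 29 | 30   struct: DivU busy until I3 writes@20
  I5 | 22 | 31 | 34 | 35   RAW R4: wait I4 write@30

I3 = (11, 12, 19, 20)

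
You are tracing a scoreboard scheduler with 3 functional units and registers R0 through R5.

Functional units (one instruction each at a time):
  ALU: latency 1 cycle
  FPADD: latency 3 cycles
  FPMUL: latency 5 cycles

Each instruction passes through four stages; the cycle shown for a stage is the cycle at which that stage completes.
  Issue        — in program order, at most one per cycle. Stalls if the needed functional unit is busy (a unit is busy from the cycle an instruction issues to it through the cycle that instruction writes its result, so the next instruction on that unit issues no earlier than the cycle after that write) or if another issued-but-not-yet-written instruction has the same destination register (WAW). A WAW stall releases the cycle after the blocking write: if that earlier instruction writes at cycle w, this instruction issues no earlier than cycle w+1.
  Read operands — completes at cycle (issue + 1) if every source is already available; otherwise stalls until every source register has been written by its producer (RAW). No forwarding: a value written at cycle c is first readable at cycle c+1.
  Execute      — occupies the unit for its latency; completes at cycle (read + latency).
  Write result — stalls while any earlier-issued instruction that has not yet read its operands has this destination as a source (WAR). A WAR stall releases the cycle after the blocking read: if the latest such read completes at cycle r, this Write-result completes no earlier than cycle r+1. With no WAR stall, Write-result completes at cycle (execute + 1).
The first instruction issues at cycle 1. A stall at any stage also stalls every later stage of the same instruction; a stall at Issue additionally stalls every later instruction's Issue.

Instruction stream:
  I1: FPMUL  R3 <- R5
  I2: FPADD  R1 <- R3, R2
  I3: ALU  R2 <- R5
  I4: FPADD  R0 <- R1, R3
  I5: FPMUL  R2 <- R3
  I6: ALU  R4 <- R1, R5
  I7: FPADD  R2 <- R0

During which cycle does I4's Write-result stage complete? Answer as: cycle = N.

cycle = 19

  I1 | 1 | 2 | 7 | 8
  I2 | 2 | 9 | 12 | 13   RAW R3: wait I1 write@8
  I3 | 3 | 4 | 5 | 10   WAR R2: wait I2 read@9
  I4 | 14 | 15 | 18 | 19   struct: FPADD busy until I2 writes@13
  I5 | 15 | 16 | 21 | 22
  I6 | 16 | 17 | 18 | 19
  I7 | 23 | 24 | 27 | 28   WAW R2: wait I5 write@22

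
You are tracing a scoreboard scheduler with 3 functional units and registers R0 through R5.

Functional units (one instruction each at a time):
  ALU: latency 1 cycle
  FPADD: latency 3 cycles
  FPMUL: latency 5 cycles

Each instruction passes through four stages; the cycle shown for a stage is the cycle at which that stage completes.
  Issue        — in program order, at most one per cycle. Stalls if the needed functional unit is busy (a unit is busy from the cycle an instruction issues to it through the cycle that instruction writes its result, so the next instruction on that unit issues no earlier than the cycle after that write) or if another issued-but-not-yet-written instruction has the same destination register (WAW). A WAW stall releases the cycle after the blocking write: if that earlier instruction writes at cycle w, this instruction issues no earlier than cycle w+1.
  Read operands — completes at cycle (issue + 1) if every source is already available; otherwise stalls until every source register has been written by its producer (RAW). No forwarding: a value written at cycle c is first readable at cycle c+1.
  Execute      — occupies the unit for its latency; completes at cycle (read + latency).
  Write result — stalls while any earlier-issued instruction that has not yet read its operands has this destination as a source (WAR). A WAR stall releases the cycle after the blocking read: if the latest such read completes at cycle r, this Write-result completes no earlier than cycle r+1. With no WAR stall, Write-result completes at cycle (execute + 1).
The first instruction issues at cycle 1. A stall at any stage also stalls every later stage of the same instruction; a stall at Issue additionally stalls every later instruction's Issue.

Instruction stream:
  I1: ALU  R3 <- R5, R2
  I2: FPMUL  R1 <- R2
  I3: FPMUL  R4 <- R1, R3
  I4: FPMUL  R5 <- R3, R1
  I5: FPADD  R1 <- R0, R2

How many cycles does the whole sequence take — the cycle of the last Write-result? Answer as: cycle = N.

cycle = 25

[I1] 1/2/3/4
[I2] 2/3/8/9
[I3] 10/11/16/17  (struct: FPMUL busy until I2 writes@9)
[I4] 18/19/24/25  (struct: FPMUL busy until I3 writes@17)
[I5] 19/20/23/24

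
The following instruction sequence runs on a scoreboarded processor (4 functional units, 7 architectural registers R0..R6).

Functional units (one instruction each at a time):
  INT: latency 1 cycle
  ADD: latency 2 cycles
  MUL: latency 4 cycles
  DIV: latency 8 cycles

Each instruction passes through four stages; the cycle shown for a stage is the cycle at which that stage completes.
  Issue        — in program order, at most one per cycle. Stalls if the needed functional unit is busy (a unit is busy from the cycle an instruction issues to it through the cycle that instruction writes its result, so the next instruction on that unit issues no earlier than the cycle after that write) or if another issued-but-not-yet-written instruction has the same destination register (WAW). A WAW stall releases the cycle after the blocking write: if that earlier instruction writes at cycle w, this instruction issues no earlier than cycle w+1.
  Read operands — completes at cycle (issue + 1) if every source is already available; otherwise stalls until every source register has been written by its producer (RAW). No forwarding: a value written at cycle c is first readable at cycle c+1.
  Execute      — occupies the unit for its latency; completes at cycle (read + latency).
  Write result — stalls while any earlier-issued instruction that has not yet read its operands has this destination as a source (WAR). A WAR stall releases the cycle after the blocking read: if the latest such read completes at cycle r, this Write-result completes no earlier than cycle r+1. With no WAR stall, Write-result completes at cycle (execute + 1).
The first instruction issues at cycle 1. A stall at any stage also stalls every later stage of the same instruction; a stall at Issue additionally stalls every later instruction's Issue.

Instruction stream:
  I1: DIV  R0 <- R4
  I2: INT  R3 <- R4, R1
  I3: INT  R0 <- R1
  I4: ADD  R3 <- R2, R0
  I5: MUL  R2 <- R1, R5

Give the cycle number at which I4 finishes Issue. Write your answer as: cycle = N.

I1  is:1  ro:2  ex:10  wr:11
I2  is:2  ro:3  ex:4  wr:5
I3  is:12  ro:13  ex:14  wr:15  — WAW R0: wait I1 write@11
I4  is:13  ro:16  ex:18  wr:19  — RAW R0: wait I3 write@15
I5  is:14  ro:15  ex:19  wr:20

cycle = 13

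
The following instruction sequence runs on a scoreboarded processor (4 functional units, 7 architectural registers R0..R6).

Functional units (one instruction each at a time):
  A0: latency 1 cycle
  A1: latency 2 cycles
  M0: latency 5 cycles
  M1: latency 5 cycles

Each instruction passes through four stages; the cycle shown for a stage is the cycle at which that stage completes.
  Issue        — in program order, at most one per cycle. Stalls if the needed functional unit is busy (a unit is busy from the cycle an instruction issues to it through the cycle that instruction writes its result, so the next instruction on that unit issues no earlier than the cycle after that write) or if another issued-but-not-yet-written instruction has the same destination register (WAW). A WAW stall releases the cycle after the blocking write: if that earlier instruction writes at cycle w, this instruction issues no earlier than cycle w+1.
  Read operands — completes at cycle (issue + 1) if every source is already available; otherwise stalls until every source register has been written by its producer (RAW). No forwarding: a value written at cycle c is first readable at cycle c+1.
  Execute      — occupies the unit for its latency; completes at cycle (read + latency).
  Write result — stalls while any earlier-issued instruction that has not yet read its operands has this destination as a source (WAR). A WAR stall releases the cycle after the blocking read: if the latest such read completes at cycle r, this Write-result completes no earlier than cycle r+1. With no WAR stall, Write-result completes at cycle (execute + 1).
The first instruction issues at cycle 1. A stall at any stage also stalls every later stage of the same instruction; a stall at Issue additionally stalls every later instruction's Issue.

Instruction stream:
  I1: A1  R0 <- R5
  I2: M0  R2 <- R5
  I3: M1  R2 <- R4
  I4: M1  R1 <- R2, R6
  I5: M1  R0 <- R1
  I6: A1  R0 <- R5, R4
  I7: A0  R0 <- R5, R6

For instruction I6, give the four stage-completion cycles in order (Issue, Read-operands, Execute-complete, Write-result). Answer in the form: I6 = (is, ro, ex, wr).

I1  is:1  ro:2  ex:4  wr:5
I2  is:2  ro:3  ex:8  wr:9
I3  is:10  ro:11  ex:16  wr:17  — WAW R2: wait I2 write@9
I4  is:18  ro:19  ex:24  wr:25  — struct: M1 busy until I3 writes@17
I5  is:26  ro:27  ex:32  wr:33  — struct: M1 busy until I4 writes@25
I6  is:34  ro:35  ex:37  wr:38  — WAW R0: wait I5 write@33
I7  is:39  ro:40  ex:41  wr:42  — WAW R0: wait I6 write@38

I6 = (34, 35, 37, 38)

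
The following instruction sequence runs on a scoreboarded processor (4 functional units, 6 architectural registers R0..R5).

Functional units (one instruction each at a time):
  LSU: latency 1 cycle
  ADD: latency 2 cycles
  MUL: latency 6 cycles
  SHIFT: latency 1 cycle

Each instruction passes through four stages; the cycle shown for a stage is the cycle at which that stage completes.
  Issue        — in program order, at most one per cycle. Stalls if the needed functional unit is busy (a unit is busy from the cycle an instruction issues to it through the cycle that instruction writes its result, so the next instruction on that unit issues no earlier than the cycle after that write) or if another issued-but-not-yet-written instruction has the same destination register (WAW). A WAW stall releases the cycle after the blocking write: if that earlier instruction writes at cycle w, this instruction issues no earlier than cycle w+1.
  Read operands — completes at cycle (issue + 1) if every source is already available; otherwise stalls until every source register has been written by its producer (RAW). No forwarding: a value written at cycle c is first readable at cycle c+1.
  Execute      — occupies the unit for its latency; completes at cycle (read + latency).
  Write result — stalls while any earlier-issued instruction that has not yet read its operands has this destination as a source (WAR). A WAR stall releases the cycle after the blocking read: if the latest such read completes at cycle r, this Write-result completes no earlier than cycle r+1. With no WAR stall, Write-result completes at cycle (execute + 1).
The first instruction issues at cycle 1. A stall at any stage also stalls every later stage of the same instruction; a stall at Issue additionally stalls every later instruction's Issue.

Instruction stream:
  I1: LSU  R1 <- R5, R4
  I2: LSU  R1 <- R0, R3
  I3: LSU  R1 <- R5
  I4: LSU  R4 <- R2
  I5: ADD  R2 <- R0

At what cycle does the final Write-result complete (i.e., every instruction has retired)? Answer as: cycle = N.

c1: I1→LSU
c2: I1 RO
c3: I1 EX
c4: I1 WR R1
c5: I2→LSU
c6: I2 RO
c7: I2 EX
c8: I2 WR R1
c9: I3→LSU
c10: I3 RO
c11: I3 EX
c12: I3 WR R1
c13: I4→LSU
c14: I4 RO | I5→ADD
c15: I4 EX | I5 RO
c16: I4 WR R4
c17: I5 EX
c18: I5 WR R2

cycle = 18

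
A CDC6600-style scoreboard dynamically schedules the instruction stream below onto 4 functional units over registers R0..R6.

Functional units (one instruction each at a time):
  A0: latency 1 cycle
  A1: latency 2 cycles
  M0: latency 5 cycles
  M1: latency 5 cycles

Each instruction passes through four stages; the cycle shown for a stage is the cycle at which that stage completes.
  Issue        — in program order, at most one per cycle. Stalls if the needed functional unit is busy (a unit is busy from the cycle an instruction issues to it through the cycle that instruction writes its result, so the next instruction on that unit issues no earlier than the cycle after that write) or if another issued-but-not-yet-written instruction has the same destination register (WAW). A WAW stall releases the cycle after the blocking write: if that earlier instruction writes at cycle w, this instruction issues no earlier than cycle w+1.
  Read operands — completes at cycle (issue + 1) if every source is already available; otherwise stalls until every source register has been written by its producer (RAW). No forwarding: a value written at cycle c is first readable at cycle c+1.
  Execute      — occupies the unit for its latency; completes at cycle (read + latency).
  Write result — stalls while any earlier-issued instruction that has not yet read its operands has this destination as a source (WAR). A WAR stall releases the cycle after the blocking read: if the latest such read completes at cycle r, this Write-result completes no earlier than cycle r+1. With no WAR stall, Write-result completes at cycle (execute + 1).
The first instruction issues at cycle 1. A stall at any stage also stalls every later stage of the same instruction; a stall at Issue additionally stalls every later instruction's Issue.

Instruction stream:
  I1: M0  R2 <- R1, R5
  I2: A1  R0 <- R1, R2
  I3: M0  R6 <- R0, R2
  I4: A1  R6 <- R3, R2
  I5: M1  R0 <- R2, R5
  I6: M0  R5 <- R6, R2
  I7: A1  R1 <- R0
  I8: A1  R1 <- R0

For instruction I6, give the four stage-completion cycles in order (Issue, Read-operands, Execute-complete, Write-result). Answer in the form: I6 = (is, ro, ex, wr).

I6 = (22, 25, 30, 31)

[I1] 1/2/7/8
[I2] 2/9/11/12  (RAW R2: wait I1 write@8)
[I3] 9/13/18/19  (struct: M0 busy until I1 writes@8; RAW R0: wait I2 write@12)
[I4] 20/21/23/24  (WAW R6: wait I3 write@19)
[I5] 21/22/27/28
[I6] 22/25/30/31  (RAW R6: wait I4 write@24)
[I7] 25/29/31/32  (struct: A1 busy until I4 writes@24; RAW R0: wait I5 write@28)
[I8] 33/34/36/37  (struct: A1 busy until I7 writes@32)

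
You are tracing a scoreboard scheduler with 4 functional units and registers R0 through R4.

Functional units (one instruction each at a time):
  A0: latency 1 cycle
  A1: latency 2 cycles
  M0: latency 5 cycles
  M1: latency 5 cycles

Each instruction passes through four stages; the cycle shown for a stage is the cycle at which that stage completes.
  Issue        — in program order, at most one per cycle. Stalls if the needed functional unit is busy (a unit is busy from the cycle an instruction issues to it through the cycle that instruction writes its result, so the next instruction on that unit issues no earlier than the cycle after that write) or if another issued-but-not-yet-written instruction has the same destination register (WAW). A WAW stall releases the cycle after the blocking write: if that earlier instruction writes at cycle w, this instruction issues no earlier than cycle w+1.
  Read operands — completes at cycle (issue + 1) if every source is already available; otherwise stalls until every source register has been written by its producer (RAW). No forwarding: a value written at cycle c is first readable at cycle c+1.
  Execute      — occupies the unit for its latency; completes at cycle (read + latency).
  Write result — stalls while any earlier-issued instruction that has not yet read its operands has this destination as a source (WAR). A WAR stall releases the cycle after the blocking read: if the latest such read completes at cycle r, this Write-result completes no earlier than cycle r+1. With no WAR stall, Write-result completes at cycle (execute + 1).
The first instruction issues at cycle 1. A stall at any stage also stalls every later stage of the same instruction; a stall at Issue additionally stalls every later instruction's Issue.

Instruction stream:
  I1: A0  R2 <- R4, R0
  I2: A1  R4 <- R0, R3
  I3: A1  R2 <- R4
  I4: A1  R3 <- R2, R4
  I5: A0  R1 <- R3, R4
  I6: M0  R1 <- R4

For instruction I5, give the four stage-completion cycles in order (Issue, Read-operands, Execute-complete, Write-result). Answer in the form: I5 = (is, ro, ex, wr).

I5 = (13, 17, 18, 19)

I1  is:1  ro:2  ex:3  wr:4
I2  is:2  ro:3  ex:5  wr:6
I3  is:7  ro:8  ex:10  wr:11  — struct: A1 busy until I2 writes@6
I4  is:12  ro:13  ex:15  wr:16  — struct: A1 busy until I3 writes@11
I5  is:13  ro:17  ex:18  wr:19  — RAW R3: wait I4 write@16
I6  is:20  ro:21  ex:26  wr:27  — WAW R1: wait I5 write@19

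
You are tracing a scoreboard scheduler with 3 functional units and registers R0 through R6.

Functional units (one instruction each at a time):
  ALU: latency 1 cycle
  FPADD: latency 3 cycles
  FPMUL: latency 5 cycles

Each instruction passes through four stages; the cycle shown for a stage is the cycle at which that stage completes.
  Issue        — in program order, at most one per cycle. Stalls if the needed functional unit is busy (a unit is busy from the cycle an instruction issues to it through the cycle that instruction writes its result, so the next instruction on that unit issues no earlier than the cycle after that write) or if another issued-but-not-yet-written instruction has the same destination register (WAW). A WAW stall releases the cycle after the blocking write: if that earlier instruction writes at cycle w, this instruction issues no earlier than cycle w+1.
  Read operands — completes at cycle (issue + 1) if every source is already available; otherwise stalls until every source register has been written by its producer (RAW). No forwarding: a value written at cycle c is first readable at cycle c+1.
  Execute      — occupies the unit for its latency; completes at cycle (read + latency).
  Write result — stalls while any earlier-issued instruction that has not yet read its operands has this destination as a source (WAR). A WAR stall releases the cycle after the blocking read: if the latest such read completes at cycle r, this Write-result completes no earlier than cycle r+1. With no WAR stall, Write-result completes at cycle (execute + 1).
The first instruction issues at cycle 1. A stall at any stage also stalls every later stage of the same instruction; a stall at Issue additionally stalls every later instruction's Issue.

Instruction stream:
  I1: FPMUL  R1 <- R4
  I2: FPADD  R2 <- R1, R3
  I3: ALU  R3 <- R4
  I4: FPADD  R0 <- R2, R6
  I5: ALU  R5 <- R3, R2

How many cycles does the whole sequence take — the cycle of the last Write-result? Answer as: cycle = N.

cycle = 19

I1  is:1  ro:2  ex:7  wr:8
I2  is:2  ro:9  ex:12  wr:13  — RAW R1: wait I1 write@8
I3  is:3  ro:4  ex:5  wr:10  — WAR R3: wait I2 read@9
I4  is:14  ro:15  ex:18  wr:19  — struct: FPADD busy until I2 writes@13
I5  is:15  ro:16  ex:17  wr:18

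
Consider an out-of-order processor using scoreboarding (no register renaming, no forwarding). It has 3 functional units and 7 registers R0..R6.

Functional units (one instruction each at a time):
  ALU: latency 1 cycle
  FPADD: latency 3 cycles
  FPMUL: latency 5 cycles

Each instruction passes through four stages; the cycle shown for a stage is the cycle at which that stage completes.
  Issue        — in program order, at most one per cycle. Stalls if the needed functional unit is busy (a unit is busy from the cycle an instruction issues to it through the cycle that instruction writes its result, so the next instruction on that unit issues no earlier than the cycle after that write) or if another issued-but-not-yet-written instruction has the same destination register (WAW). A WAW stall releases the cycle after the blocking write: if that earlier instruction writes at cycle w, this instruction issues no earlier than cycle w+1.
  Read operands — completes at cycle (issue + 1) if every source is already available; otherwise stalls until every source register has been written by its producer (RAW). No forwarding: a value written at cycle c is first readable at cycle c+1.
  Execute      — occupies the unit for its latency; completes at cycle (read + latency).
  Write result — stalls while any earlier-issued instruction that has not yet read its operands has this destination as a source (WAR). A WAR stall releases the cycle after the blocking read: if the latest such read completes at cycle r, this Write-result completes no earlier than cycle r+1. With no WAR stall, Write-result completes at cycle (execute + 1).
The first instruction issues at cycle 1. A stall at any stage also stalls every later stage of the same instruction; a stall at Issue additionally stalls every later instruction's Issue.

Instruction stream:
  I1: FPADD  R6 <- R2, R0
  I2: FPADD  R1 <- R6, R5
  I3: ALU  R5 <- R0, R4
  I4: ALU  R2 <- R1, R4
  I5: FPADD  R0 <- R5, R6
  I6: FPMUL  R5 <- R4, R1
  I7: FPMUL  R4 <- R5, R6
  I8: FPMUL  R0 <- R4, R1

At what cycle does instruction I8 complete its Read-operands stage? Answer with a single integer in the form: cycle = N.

  I1 | 1 | 2 | 5 | 6
  I2 | 7 | 8 | 11 | 12   struct: FPADD busy until I1 writes@6
  I3 | 8 | 9 | 10 | 11
  I4 | 12 | 13 | 14 | 15   struct: ALU busy until I3 writes@11
  I5 | 13 | 14 | 17 | 18
  I6 | 14 | 15 | 20 | 21
  I7 | 22 | 23 | 28 | 29   struct: FPMUL busy until I6 writes@21
  I8 | 30 | 31 | 36 | 37   struct: FPMUL busy until I7 writes@29

cycle = 31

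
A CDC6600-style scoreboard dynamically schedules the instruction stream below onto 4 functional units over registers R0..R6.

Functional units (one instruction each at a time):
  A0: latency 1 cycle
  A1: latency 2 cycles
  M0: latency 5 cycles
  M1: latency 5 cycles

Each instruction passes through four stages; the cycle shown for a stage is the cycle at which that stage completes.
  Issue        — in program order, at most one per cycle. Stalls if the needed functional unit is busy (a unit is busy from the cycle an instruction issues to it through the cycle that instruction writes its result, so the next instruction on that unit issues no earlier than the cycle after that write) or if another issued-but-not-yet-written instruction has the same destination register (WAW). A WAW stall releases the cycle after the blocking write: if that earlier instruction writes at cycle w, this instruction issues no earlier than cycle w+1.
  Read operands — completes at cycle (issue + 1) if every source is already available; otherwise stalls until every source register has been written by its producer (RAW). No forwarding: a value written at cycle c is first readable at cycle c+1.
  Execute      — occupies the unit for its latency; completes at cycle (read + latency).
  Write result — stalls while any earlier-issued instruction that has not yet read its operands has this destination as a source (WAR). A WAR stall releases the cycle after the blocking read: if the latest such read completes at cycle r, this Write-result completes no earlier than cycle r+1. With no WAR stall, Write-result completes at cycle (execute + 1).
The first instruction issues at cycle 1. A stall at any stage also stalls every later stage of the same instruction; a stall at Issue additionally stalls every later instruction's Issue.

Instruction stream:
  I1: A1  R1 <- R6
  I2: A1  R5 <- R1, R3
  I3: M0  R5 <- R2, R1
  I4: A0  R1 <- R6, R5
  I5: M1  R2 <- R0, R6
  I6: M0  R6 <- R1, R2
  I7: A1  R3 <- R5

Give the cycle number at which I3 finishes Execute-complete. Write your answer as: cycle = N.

cycle = 17

I1 -> (1, 2, 4, 5)
I2 -> (6, 7, 9, 10)  // struct: A1 busy until I1 writes@5
I3 -> (11, 12, 17, 18)  // WAW R5: wait I2 write@10
I4 -> (12, 19, 20, 21)  // RAW R5: wait I3 write@18
I5 -> (13, 14, 19, 20)
I6 -> (19, 22, 27, 28)  // struct: M0 busy until I3 writes@18, RAW R1: wait I4 write@21
I7 -> (20, 21, 23, 24)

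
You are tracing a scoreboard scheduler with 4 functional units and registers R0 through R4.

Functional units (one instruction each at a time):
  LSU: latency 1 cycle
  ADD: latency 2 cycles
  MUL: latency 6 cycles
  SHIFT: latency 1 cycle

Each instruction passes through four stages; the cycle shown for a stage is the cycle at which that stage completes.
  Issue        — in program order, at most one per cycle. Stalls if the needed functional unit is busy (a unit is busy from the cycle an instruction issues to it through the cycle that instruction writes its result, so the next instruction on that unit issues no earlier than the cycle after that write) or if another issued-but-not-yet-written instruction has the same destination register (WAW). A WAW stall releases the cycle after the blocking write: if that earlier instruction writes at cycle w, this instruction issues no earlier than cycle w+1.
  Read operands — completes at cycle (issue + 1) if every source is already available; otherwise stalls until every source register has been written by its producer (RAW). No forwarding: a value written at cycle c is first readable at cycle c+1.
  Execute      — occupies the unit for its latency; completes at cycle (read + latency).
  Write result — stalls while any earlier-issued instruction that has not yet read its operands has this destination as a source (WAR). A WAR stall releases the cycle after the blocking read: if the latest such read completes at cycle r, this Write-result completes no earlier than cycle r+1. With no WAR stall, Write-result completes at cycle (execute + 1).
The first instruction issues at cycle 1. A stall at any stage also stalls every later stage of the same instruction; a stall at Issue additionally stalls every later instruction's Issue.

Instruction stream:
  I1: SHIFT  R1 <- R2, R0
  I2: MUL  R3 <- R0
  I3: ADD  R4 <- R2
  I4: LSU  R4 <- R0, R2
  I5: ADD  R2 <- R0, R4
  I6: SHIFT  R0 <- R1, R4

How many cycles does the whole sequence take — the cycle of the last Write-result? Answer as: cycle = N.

t=1  I1 issues→SHIFT
t=2  I1 reads · I2 issues→MUL
t=3  I1 exec-done · I2 reads · I3 issues→ADD
t=4  I1 writes R1 · I3 reads
t=6  I3 exec-done
t=7  I3 writes R4
t=8  I4 issues→LSU
t=9  I2 exec-done · I4 reads · I5 issues→ADD
t=10  I2 writes R3 · I4 exec-done · I6 issues→SHIFT
t=11  I4 writes R4
t=12  I5 reads · I6 reads
t=13  I6 exec-done
t=14  I5 exec-done · I6 writes R0
t=15  I5 writes R2

cycle = 15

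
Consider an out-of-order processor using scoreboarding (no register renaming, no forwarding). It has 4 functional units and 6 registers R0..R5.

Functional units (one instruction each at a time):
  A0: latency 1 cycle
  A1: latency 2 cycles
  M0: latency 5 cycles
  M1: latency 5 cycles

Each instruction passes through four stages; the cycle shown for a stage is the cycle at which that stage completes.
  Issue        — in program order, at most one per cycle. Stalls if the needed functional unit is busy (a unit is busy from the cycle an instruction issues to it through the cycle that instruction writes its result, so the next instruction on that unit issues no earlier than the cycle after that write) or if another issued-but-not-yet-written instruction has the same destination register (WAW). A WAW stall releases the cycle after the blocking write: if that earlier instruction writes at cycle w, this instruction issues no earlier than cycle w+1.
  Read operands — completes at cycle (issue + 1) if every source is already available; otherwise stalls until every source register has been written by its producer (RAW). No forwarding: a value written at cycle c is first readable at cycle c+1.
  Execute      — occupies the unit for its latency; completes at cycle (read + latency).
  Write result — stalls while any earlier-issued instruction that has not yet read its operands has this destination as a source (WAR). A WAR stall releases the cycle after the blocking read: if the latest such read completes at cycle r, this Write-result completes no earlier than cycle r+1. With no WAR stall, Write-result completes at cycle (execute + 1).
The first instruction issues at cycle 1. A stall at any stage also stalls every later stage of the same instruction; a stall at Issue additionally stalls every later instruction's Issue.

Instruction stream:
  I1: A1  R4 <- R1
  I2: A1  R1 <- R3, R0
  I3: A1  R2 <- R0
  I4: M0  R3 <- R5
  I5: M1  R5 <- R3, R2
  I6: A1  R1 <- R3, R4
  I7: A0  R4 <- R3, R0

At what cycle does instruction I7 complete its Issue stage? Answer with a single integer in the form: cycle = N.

cycle = 17

[I1] 1/2/4/5
[I2] 6/7/9/10  (struct: A1 busy until I1 writes@5)
[I3] 11/12/14/15  (struct: A1 busy until I2 writes@10)
[I4] 12/13/18/19
[I5] 13/20/25/26  (RAW R3: wait I4 write@19)
[I6] 16/20/22/23  (struct: A1 busy until I3 writes@15; RAW R3: wait I4 write@19)
[I7] 17/20/21/22  (RAW R3: wait I4 write@19)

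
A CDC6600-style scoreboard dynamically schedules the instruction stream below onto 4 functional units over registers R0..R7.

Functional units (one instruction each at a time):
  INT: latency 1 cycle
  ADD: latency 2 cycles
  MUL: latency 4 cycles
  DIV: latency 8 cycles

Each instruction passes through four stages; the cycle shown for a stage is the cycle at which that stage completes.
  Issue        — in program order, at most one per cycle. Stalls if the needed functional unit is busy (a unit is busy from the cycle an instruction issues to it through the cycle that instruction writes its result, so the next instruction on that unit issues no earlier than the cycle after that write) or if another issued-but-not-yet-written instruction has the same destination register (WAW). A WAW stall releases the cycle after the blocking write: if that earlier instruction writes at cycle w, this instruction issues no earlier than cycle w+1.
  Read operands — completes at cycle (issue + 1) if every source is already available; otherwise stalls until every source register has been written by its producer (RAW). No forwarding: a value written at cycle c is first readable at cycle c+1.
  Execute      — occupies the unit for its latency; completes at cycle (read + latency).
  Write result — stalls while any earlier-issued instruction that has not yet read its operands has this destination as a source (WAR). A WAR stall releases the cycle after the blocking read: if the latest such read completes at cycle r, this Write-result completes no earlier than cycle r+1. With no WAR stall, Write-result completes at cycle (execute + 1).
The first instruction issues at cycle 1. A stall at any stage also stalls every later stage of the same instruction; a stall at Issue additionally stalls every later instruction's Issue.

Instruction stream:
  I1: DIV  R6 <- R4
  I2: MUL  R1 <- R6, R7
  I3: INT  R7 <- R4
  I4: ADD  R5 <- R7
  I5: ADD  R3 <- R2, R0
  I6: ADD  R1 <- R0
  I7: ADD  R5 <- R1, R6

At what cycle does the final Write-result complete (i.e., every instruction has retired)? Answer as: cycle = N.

cycle = 32

  I1 | 1 | 2 | 10 | 11
  I2 | 2 | 12 | 16 | 17   RAW R6: wait I1 write@11
  I3 | 3 | 4 | 5 | 13   WAR R7: wait I2 read@12
  I4 | 4 | 14 | 16 | 17   RAW R7: wait I3 write@13
  I5 | 18 | 19 | 21 | 22   struct: ADD busy until I4 writes@17
  I6 | 23 | 24 | 26 | 27   struct: ADD busy until I5 writes@22
  I7 | 28 | 29 | 31 | 32   struct: ADD busy until I6 writes@27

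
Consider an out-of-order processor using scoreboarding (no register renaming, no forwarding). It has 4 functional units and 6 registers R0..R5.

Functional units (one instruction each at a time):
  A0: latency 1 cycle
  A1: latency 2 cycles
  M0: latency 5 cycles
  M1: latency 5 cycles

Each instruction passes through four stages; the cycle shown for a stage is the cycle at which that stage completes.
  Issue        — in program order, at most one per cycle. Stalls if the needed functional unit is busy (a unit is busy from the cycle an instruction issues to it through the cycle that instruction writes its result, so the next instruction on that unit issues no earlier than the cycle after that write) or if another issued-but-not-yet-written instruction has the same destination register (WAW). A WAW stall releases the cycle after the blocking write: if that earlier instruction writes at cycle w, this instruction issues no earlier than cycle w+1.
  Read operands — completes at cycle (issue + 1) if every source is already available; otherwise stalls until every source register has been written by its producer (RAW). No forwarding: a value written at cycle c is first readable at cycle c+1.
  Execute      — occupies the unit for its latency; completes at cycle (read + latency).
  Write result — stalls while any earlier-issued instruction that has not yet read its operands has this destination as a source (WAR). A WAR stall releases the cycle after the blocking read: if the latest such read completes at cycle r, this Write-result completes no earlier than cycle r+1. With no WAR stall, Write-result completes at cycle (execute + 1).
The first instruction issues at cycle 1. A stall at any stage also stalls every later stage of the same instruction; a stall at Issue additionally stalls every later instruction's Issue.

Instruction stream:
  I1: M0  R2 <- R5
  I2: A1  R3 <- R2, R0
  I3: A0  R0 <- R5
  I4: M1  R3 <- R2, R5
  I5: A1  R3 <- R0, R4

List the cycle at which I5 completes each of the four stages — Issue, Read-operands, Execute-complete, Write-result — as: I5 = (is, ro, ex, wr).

t=1  I1→M0
t=2  I1 RO | I2→A1
t=3  I3→A0
t=4  I3 RO
t=5  I3 EX
t=7  I1 EX
t=8  I1 WR R2
t=9  I2 RO
t=10  I3 WR R0
t=11  I2 EX
t=12  I2 WR R3
t=13  I4→M1
t=14  I4 RO
t=19  I4 EX
t=20  I4 WR R3
t=21  I5→A1
t=22  I5 RO
t=24  I5 EX
t=25  I5 WR R3

I5 = (21, 22, 24, 25)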